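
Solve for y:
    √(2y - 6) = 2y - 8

y = 5

Square both sides: 2y - 6 = (2y - 8)².
Expand and rearrange: 4y² - 34y + 70 = 0.
Solving gives y = 5 or y = 3.5.
Check each candidate in the original equation:
  y = 5: √(4) = 2, while 2y - 8 = 2 — valid.
  y = 3.5: √(1) = 1, while 2y - 8 = -1 — extraneous.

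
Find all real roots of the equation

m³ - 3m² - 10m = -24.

m = -3 or m = 2 or m = 4

Rearrange: m³ - 3m² - 10m + 24 = 0.
Possible rational roots are divisors of 24. Testing m = -3 gives 0, so (m + 3) is a factor.
Divide: m³ - 3m² - 10m + 24 = (m + 3)(m² - 6m + 8).
Factor the quadratic: m = 4 or m = 2.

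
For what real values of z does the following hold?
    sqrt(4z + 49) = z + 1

z = 8

Square both sides: 4z + 49 = (z + 1)^2.
Expand and rearrange: z^2 - 2z - 48 = 0.
Solving gives z = 8 or z = -6.
Check each candidate in the original equation:
  z = 8: sqrt(81) = 9, while z + 1 = 9 — valid.
  z = -6: sqrt(25) = 5, while z + 1 = -5 — extraneous.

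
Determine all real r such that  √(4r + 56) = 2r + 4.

Square both sides: 4r + 56 = (2r + 4)².
Expand and rearrange: 4r² + 12r - 40 = 0.
Solving gives r = 2 or r = -5.
Check each candidate in the original equation:
  r = 2: √(64) = 8, while 2r + 4 = 8 — valid.
  r = -5: √(36) = 6, while 2r + 4 = -6 — extraneous.

r = 2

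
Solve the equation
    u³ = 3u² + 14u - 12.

u = -3 or u = 0.7639 or u = 5.2361

Rearrange: u³ - 3u² - 14u + 12 = 0.
Possible rational roots are divisors of 12. Testing u = -3 gives 0, so (u + 3) is a factor.
Divide: u³ - 3u² - 14u + 12 = (u + 3)(u² - 6u + 4).
Apply the quadratic formula to u² - 6u + 4 = 0: u = (6 ± √20)/2, i.e. u ≈ 5.2361 or u ≈ 0.7639.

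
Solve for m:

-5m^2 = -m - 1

Rearrange to standard form: -5m^2 + m + 1 = 0.
Discriminant: (1)^2 - 4*(-5)*1 = 21.
Quadratic formula: m = (-1 +/- sqrt(21)) / (-10).
So m = 1/10 - sqrt(21)/10 ~= -0.3583 or m = 1/10 + sqrt(21)/10 ~= 0.5583.

m = -0.3583 or m = 0.5583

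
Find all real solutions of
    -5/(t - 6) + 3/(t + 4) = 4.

Multiply both sides by (t - 6)(t + 4):
-5(t + 4) + 3(t - 6) = 4(t - 6)(t + 4).
Expand and collect terms: 4t² - 6t - 58 = 0.
By the quadratic formula, t = (6 ± √964) / 8, so t ≈ 4.631 or t ≈ -3.131.
Neither value makes a denominator zero (t ≠ 6, t ≠ -4), so both are valid.

t = -3.131 or t = 4.631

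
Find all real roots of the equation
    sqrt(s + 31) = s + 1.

s = 5

Square both sides: s + 31 = (s + 1)^2.
Expand and rearrange: s^2 + s - 30 = 0.
Solving gives s = 5 or s = -6.
Check each candidate in the original equation:
  s = 5: sqrt(36) = 6, while s + 1 = 6 — valid.
  s = -6: sqrt(25) = 5, while s + 1 = -5 — extraneous.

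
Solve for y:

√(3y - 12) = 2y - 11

Square both sides: 3y - 12 = (2y - 11)².
Expand and rearrange: 4y² - 47y + 133 = 0.
Solving gives y = 7 or y = 4.75.
Check each candidate in the original equation:
  y = 7: √(9) = 3, while 2y - 11 = 3 — valid.
  y = 4.75: √(2.25) = 1.5, while 2y - 11 = -1.5 — extraneous.

y = 7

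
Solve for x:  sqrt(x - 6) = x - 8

x = 10

Square both sides: x - 6 = (x - 8)^2.
Expand and rearrange: x^2 - 17x + 70 = 0.
Solving gives x = 10 or x = 7.
Check each candidate in the original equation:
  x = 10: sqrt(4) = 2, while x - 8 = 2 — valid.
  x = 7: sqrt(1) = 1, while x - 8 = -1 — extraneous.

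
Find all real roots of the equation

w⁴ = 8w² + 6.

w = -2.948 or w = 2.948

Let u = w². The equation becomes u² - 8u - 6 = 0.
By the quadratic formula, u = 4 + √(22) or u = 4 - √(22).
w² = 4 + √(22) gives w = ±√(4 + √(22)) ≈ ±2.948.
w² = 4 - √(22) < 0 has no real solution.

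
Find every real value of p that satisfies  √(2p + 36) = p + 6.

Square both sides: 2p + 36 = (p + 6)².
Expand and rearrange: p² + 10p = 0.
Solving gives p = 0 or p = -10.
Check each candidate in the original equation:
  p = 0: √(36) = 6, while p + 6 = 6 — valid.
  p = -10: √(16) = 4, while p + 6 = -4 — extraneous.

p = 0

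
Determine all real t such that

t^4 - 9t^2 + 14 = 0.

t = -2.6458 or t = -1.4142 or t = 1.4142 or t = 2.6458

Let u = t^2. The equation becomes u^2 - 9u + 14 = 0.
Factor: (u - 7)(u - 2) = 0, so u = 7 or u = 2.
t^2 = 7 gives t = +/-sqrt(7) ~= +/-2.6458.
t^2 = 2 gives t = +/-sqrt(2) ~= +/-1.4142.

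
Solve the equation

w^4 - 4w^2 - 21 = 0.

w = -2.6458 or w = 2.6458

Let u = w^2. The equation becomes u^2 - 4u - 21 = 0.
Factor: (u - 7)(u + 3) = 0, so u = 7 or u = -3.
w^2 = 7 gives w = +/-sqrt(7) ~= +/-2.6458.
w^2 = -3 < 0 has no real solution.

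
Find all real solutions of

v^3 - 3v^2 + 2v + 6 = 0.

v = -1

Possible rational roots are divisors of 6. Testing v = -1 gives 0, so (v + 1) is a factor.
Divide: v^3 - 3v^2 + 2v + 6 = (v + 1)(v^2 - 4v + 6).
The quadratic v^2 - 4v + 6 has discriminant -8 < 0, so no further real roots.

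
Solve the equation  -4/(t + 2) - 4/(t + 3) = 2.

t = -6.5616 or t = -2.4384

Multiply both sides by (t + 2)(t + 3):
-4(t + 3) - 4(t + 2) = 2(t + 2)(t + 3).
Expand and collect terms: 2t² + 18t + 32 = 0.
By the quadratic formula, t = (-18 ± √68) / 4, so t ≈ -2.4384 or t ≈ -6.5616.
Neither value makes a denominator zero (t ≠ -2, t ≠ -3), so both are valid.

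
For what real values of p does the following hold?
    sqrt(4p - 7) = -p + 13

p = 8

Square both sides: 4p - 7 = (-p + 13)^2.
Expand and rearrange: p^2 - 30p + 176 = 0.
Solving gives p = 22 or p = 8.
Check each candidate in the original equation:
  p = 22: sqrt(81) = 9, while -p + 13 = -9 — extraneous.
  p = 8: sqrt(25) = 5, while -p + 13 = 5 — valid.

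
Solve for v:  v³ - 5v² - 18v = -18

Rearrange: v³ - 5v² - 18v + 18 = 0.
Possible rational roots are divisors of 18. Testing v = -3 gives 0, so (v + 3) is a factor.
Divide: v³ - 5v² - 18v + 18 = (v + 3)(v² - 8v + 6).
Apply the quadratic formula to v² - 8v + 6 = 0: v = (8 ± √40)/2, i.e. v ≈ 7.1623 or v ≈ 0.8377.

v = -3 or v = 0.8377 or v = 7.1623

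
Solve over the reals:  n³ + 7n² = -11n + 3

Rearrange: n³ + 7n² + 11n - 3 = 0.
Possible rational roots are divisors of -3. Testing n = -3 gives 0, so (n + 3) is a factor.
Divide: n³ + 7n² + 11n - 3 = (n + 3)(n² + 4n - 1).
Apply the quadratic formula to n² + 4n - 1 = 0: n = (-4 ± √20)/2, i.e. n ≈ 0.2361 or n ≈ -4.2361.

n = -4.2361 or n = -3 or n = 0.2361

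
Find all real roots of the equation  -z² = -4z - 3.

z = -0.6458 or z = 4.6458

Rearrange to standard form: -z² + 4z + 3 = 0.
Discriminant: (4)² − 4·(-1)·3 = 28.
Quadratic formula: z = (-4 ± √28) / (-2).
So z = 2 - √(7) ≈ -0.6458 or z = 2 + √(7) ≈ 4.6458.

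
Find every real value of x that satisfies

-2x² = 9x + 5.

Rearrange to standard form: -2x² - 9x - 5 = 0.
Discriminant: (-9)² − 4·(-2)·(-5) = 41.
Quadratic formula: x = (9 ± √41) / (-4).
So x = -9/4 - √(41)/4 ≈ -3.8508 or x = -9/4 + √(41)/4 ≈ -0.6492.

x = -3.8508 or x = -0.6492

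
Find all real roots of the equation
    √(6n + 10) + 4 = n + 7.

n = -1 or n = 1

Isolate the radical: √(6n + 10) = n + 3.
Square both sides: 6n + 10 = (n + 3)².
Expand and rearrange: n² - 1 = 0.
Solving gives n = 1 or n = -1.
Check each candidate in the original equation:
  n = 1: √(16) = 4, while n + 3 = 4 — valid.
  n = -1: √(4) = 2, while n + 3 = 2 — valid.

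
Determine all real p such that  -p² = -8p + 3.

p = 0.3944 or p = 7.6056

Rearrange to standard form: -p² + 8p - 3 = 0.
Discriminant: (8)² − 4·(-1)·(-3) = 52.
Quadratic formula: p = (-8 ± √52) / (-2).
So p = 4 - √(13) ≈ 0.3944 or p = √(13) + 4 ≈ 7.6056.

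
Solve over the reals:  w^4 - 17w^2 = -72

w = -3 or w = -2.8284 or w = 2.8284 or w = 3

Let u = w^2. The equation becomes u^2 - 17u + 72 = 0.
Factor: (u - 9)(u - 8) = 0, so u = 9 or u = 8.
w^2 = 9 gives w = +/-3.
w^2 = 8 gives w = +/-2*sqrt(2) ~= +/-2.8284.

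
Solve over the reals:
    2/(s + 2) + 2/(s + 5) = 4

Multiply both sides by (s + 2)(s + 5):
2(s + 5) + 2(s + 2) = 4(s + 2)(s + 5).
Expand and collect terms: 4s^2 + 24s + 26 = 0.
By the quadratic formula, s = (-24 +/- sqrt(160)) / 8, so s ~= -1.4189 or s ~= -4.5811.
Neither value makes a denominator zero (s != -2, s != -5), so both are valid.

s = -4.5811 or s = -1.4189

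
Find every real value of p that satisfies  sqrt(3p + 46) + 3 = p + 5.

Isolate the radical: sqrt(3p + 46) = p + 2.
Square both sides: 3p + 46 = (p + 2)^2.
Expand and rearrange: p^2 + p - 42 = 0.
Solving gives p = 6 or p = -7.
Check each candidate in the original equation:
  p = 6: sqrt(64) = 8, while p + 2 = 8 — valid.
  p = -7: sqrt(25) = 5, while p + 2 = -5 — extraneous.

p = 6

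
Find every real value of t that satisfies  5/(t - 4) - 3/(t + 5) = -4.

Multiply both sides by (t - 4)(t + 5):
5(t + 5) - 3(t - 4) = -4(t - 4)(t + 5).
Expand and collect terms: -4t² - 6t + 43 = 0.
By the quadratic formula, t = (6 ± √724) / -8, so t ≈ -4.1134 or t ≈ 2.6134.
Neither value makes a denominator zero (t ≠ 4, t ≠ -5), so both are valid.

t = -4.1134 or t = 2.6134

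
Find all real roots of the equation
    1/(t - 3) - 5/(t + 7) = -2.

t = -4.3166 or t = 2.3166

Multiply both sides by (t - 3)(t + 7):
(t + 7) - 5(t - 3) = -2(t - 3)(t + 7).
Expand and collect terms: -2t² - 4t + 20 = 0.
By the quadratic formula, t = (4 ± √176) / -4, so t ≈ -4.3166 or t ≈ 2.3166.
Neither value makes a denominator zero (t ≠ 3, t ≠ -7), so both are valid.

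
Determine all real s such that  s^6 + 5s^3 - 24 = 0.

Let u = s^3. The equation becomes u^2 + 5u - 24 = 0.
Factor: (u + 8)(u - 3) = 0, so u = -8 or u = 3.
s^3 = -8 gives s = -2.
s^3 = 3 gives s = (3)^(1/3) ~= 1.4422.

s = -2 or s = 1.4422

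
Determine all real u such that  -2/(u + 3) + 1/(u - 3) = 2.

Multiply both sides by (u + 3)(u - 3):
-2(u - 3) + (u + 3) = 2(u + 3)(u - 3).
Expand and collect terms: 2u² + u - 27 = 0.
By the quadratic formula, u = (-1 ± √217) / 4, so u ≈ 3.4327 or u ≈ -3.9327.
Neither value makes a denominator zero (u ≠ -3, u ≠ 3), so both are valid.

u = -3.9327 or u = 3.4327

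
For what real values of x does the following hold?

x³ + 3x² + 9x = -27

x = -3

Rearrange: x³ + 3x² + 9x + 27 = 0.
Possible rational roots are divisors of 27. Testing x = -3 gives 0, so (x + 3) is a factor.
Divide: x³ + 3x² + 9x + 27 = (x + 3)(x² + 9).
The quadratic x² + 9 has discriminant -36 < 0, so no further real roots.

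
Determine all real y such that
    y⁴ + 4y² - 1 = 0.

Let u = y². The equation becomes u² + 4u - 1 = 0.
By the quadratic formula, u = -2 + √(5) or u = -√(5) - 2.
y² = -2 + √(5) gives y = ±√(-2 + √(5)) ≈ ±0.4859.
y² = -√(5) - 2 < 0 has no real solution.

y = -0.4859 or y = 0.4859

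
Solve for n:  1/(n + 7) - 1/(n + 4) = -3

Multiply both sides by (n + 7)(n + 4):
(n + 4) - (n + 7) = -3(n + 7)(n + 4).
Expand and collect terms: -3n² - 33n - 81 = 0.
By the quadratic formula, n = (33 ± √117) / -6, so n ≈ -7.3028 or n ≈ -3.6972.
Neither value makes a denominator zero (n ≠ -7, n ≠ -4), so both are valid.

n = -7.3028 or n = -3.6972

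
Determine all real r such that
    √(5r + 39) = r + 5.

Square both sides: 5r + 39 = (r + 5)².
Expand and rearrange: r² + 5r - 14 = 0.
Solving gives r = 2 or r = -7.
Check each candidate in the original equation:
  r = 2: √(49) = 7, while r + 5 = 7 — valid.
  r = -7: √(4) = 2, while r + 5 = -2 — extraneous.

r = 2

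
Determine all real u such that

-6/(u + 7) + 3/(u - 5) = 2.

Multiply both sides by (u + 7)(u - 5):
-6(u - 5) + 3(u + 7) = 2(u + 7)(u - 5).
Expand and collect terms: 2u² + 7u - 121 = 0.
By the quadratic formula, u = (-7 ± √1017) / 4, so u ≈ 6.2226 or u ≈ -9.7226.
Neither value makes a denominator zero (u ≠ -7, u ≠ 5), so both are valid.

u = -9.7226 or u = 6.2226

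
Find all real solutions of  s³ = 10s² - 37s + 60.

Rearrange: s³ - 10s² + 37s - 60 = 0.
Possible rational roots are divisors of -60. Testing s = 5 gives 0, so (s - 5) is a factor.
Divide: s³ - 10s² + 37s - 60 = (s - 5)(s² - 5s + 12).
The quadratic s² - 5s + 12 has discriminant -23 < 0, so no further real roots.

s = 5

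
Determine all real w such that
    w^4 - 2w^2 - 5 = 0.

Let u = w^2. The equation becomes u^2 - 2u - 5 = 0.
By the quadratic formula, u = 1 + sqrt(6) or u = 1 - sqrt(6).
w^2 = 1 + sqrt(6) gives w = +/-sqrt(1 + sqrt(6)) ~= +/-1.8573.
w^2 = 1 - sqrt(6) < 0 has no real solution.

w = -1.8573 or w = 1.8573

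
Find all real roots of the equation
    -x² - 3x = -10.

Bring every term to one side: -x² - 3x + 10 = 0.
Factor: -1(x + 5)(x - 2) = 0.
So x = -5 or x = 2.

x = -5 or x = 2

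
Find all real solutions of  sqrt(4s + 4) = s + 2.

Square both sides: 4s + 4 = (s + 2)^2.
Expand and rearrange: s^2 = 0.
This gives the repeated root s = 0.
Check in the original equation:
  s = 0: sqrt(4) = 2, while s + 2 = 2 — valid.

s = 0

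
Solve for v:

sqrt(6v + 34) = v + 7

Square both sides: 6v + 34 = (v + 7)^2.
Expand and rearrange: v^2 + 8v + 15 = 0.
Solving gives v = -3 or v = -5.
Check each candidate in the original equation:
  v = -3: sqrt(16) = 4, while v + 7 = 4 — valid.
  v = -5: sqrt(4) = 2, while v + 7 = 2 — valid.

v = -5 or v = -3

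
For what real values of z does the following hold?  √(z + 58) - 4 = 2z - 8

z = 6

Isolate the radical: √(z + 58) = 2z - 4.
Square both sides: z + 58 = (2z - 4)².
Expand and rearrange: 4z² - 17z - 42 = 0.
Solving gives z = 6 or z = -1.75.
Check each candidate in the original equation:
  z = 6: √(64) = 8, while 2z - 4 = 8 — valid.
  z = -1.75: √(56.25) = 7.5, while 2z - 4 = -7.5 — extraneous.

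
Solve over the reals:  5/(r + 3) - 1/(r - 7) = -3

r = -4.6202 or r = 7.2869

Multiply both sides by (r + 3)(r - 7):
5(r - 7) - (r + 3) = -3(r + 3)(r - 7).
Expand and collect terms: -3r² + 8r + 101 = 0.
By the quadratic formula, r = (-8 ± √1276) / -6, so r ≈ -4.6202 or r ≈ 7.2869.
Neither value makes a denominator zero (r ≠ -3, r ≠ 7), so both are valid.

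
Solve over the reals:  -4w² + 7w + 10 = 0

w = -0.9321 or w = 2.6821

Discriminant: (7)² − 4·(-4)·10 = 209.
Quadratic formula: w = (-7 ± √209) / (-8).
So w = 7/8 - √(209)/8 ≈ -0.9321 or w = 7/8 + √(209)/8 ≈ 2.6821.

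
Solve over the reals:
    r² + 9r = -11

Rearrange to standard form: r² + 9r + 11 = 0.
Discriminant: (9)² − 4·1·11 = 37.
Quadratic formula: r = (-9 ± √37) / 2.
So r = -9/2 + √(37)/2 ≈ -1.4586 or r = -9/2 - √(37)/2 ≈ -7.5414.

r = -7.5414 or r = -1.4586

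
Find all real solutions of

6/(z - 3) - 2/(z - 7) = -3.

Multiply both sides by (z - 3)(z - 7):
6(z - 7) - 2(z - 3) = -3(z - 3)(z - 7).
Expand and collect terms: -3z^2 + 26z - 27 = 0.
By the quadratic formula, z = (-26 +/- sqrt(352)) / -6, so z ~= 1.2064 or z ~= 7.4603.
Neither value makes a denominator zero (z != 3, z != 7), so both are valid.

z = 1.2064 or z = 7.4603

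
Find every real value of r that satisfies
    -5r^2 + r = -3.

r = -0.681 or r = 0.881

Rearrange to standard form: -5r^2 + r + 3 = 0.
Discriminant: (1)^2 - 4*(-5)*3 = 61.
Quadratic formula: r = (-1 +/- sqrt(61)) / (-10).
So r = 1/10 - sqrt(61)/10 ~= -0.681 or r = 1/10 + sqrt(61)/10 ~= 0.881.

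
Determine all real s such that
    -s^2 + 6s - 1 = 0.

s = 0.1716 or s = 5.8284

Discriminant: (6)^2 - 4*(-1)*(-1) = 32.
Quadratic formula: s = (-6 +/- sqrt(32)) / (-2).
So s = 3 - 2*sqrt(2) ~= 0.1716 or s = 2*sqrt(2) + 3 ~= 5.8284.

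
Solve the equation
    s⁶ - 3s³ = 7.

Let u = s³. The equation becomes u² - 3u - 7 = 0.
By the quadratic formula, u = 3/2 + √(37)/2 or u = 3/2 - √(37)/2.
s³ = 3/2 + √(37)/2 gives s = ∛(3/2 + √(37)/2) ≈ 1.656.
s³ = 3/2 - √(37)/2 gives s = -∛(-3/2 + √(37)/2) ≈ -1.1551.

s = -1.1551 or s = 1.656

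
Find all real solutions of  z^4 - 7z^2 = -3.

Let u = z^2. The equation becomes u^2 - 7u + 3 = 0.
By the quadratic formula, u = sqrt(37)/2 + 7/2 or u = 7/2 - sqrt(37)/2.
z^2 = sqrt(37)/2 + 7/2 gives z = +/-sqrt(sqrt(37)/2 + 7/2) ~= +/-2.5576.
z^2 = 7/2 - sqrt(37)/2 gives z = +/-sqrt(7/2 - sqrt(37)/2) ~= +/-0.6772.

z = -2.5576 or z = -0.6772 or z = 0.6772 or z = 2.5576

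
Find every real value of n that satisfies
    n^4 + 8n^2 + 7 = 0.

No real solutions.

Let u = n^2. The equation becomes u^2 + 8u + 7 = 0.
Factor: (u + 1)(u + 7) = 0, so u = -1 or u = -7.
n^2 = -1 < 0 has no real solution.
n^2 = -7 < 0 has no real solution.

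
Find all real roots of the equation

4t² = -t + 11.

Rearrange to standard form: 4t² + t - 11 = 0.
Discriminant: (1)² − 4·4·(-11) = 177.
Quadratic formula: t = (-1 ± √177) / 8.
So t = -1/8 + √(177)/8 ≈ 1.538 or t = -√(177)/8 - 1/8 ≈ -1.788.

t = -1.788 or t = 1.538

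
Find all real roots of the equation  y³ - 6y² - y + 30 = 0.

y = -2 or y = 3 or y = 5

Possible rational roots are divisors of 30. Testing y = 5 gives 0, so (y - 5) is a factor.
Divide: y³ - 6y² - y + 30 = (y - 5)(y² - y - 6).
Factor the quadratic: y = 3 or y = -2.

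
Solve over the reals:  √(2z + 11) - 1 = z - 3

z = 7

Isolate the radical: √(2z + 11) = z - 2.
Square both sides: 2z + 11 = (z - 2)².
Expand and rearrange: z² - 6z - 7 = 0.
Solving gives z = 7 or z = -1.
Check each candidate in the original equation:
  z = 7: √(25) = 5, while z - 2 = 5 — valid.
  z = -1: √(9) = 3, while z - 2 = -3 — extraneous.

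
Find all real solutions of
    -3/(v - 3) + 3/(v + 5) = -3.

v = -5.899 or v = 3.899

Multiply both sides by (v - 3)(v + 5):
-3(v + 5) + 3(v - 3) = -3(v - 3)(v + 5).
Expand and collect terms: -3v^2 - 6v + 69 = 0.
By the quadratic formula, v = (6 +/- sqrt(864)) / -6, so v ~= -5.899 or v ~= 3.899.
Neither value makes a denominator zero (v != 3, v != -5), so both are valid.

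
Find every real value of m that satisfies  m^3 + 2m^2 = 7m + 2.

Rearrange: m^3 + 2m^2 - 7m - 2 = 0.
Possible rational roots are divisors of -2. Testing m = 2 gives 0, so (m - 2) is a factor.
Divide: m^3 + 2m^2 - 7m - 2 = (m - 2)(m^2 + 4m + 1).
Apply the quadratic formula to m^2 + 4m + 1 = 0: m = (-4 +/- sqrt(12))/2, i.e. m ~= -0.2679 or m ~= -3.7321.

m = -3.7321 or m = -0.2679 or m = 2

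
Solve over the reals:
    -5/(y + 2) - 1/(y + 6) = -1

Multiply both sides by (y + 2)(y + 6):
-5(y + 6) - (y + 2) = -(y + 2)(y + 6).
Expand and collect terms: -y^2 - 2y + 20 = 0.
By the quadratic formula, y = (2 +/- sqrt(84)) / -2, so y ~= -5.5826 or y ~= 3.5826.
Neither value makes a denominator zero (y != -2, y != -6), so both are valid.

y = -5.5826 or y = 3.5826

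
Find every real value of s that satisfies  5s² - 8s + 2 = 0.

s = 0.3101 or s = 1.2899

Discriminant: (-8)² − 4·5·2 = 24.
Quadratic formula: s = (8 ± √24) / 10.
So s = √(6)/5 + 4/5 ≈ 1.2899 or s = 4/5 - √(6)/5 ≈ 0.3101.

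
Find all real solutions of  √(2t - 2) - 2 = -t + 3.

t = 3

Isolate the radical: √(2t - 2) = -t + 5.
Square both sides: 2t - 2 = (-t + 5)².
Expand and rearrange: t² - 12t + 27 = 0.
Solving gives t = 9 or t = 3.
Check each candidate in the original equation:
  t = 9: √(16) = 4, while -t + 5 = -4 — extraneous.
  t = 3: √(4) = 2, while -t + 5 = 2 — valid.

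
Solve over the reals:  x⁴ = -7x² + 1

Let u = x². The equation becomes u² + 7u - 1 = 0.
By the quadratic formula, u = -7/2 + √(53)/2 or u = -√(53)/2 - 7/2.
x² = -7/2 + √(53)/2 gives x = ±√(-7/2 + √(53)/2) ≈ ±0.3742.
x² = -√(53)/2 - 7/2 < 0 has no real solution.

x = -0.3742 or x = 0.3742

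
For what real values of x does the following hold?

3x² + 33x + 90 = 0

Factor: 3(x + 6)(x + 5) = 0.
So x = -6 or x = -5.

x = -6 or x = -5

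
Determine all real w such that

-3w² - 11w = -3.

Rearrange to standard form: -3w² - 11w + 3 = 0.
Discriminant: (-11)² − 4·(-3)·3 = 157.
Quadratic formula: w = (11 ± √157) / (-6).
So w = -√(157)/6 - 11/6 ≈ -3.9217 or w = -11/6 + √(157)/6 ≈ 0.255.

w = -3.9217 or w = 0.255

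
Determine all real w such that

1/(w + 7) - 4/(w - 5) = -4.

w = -7.2311 or w = 5.9811

Multiply both sides by (w + 7)(w - 5):
(w - 5) - 4(w + 7) = -4(w + 7)(w - 5).
Expand and collect terms: -4w^2 - 5w + 173 = 0.
By the quadratic formula, w = (5 +/- sqrt(2793)) / -8, so w ~= -7.2311 or w ~= 5.9811.
Neither value makes a denominator zero (w != -7, w != 5), so both are valid.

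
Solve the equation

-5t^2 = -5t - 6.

Rearrange to standard form: -5t^2 + 5t + 6 = 0.
Discriminant: (5)^2 - 4*(-5)*6 = 145.
Quadratic formula: t = (-5 +/- sqrt(145)) / (-10).
So t = 1/2 - sqrt(145)/10 ~= -0.7042 or t = 1/2 + sqrt(145)/10 ~= 1.7042.

t = -0.7042 or t = 1.7042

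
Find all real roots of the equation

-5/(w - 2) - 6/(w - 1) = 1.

w = -9.5678 or w = 1.5678

Multiply both sides by (w - 2)(w - 1):
-5(w - 1) - 6(w - 2) = (w - 2)(w - 1).
Expand and collect terms: w^2 + 8w - 15 = 0.
By the quadratic formula, w = (-8 +/- sqrt(124)) / 2, so w ~= 1.5678 or w ~= -9.5678.
Neither value makes a denominator zero (w != 2, w != 1), so both are valid.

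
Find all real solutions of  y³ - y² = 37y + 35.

y = -5 or y = -1 or y = 7

Rearrange: y³ - y² - 37y - 35 = 0.
Possible rational roots are divisors of -35. Testing y = -5 gives 0, so (y + 5) is a factor.
Divide: y³ - y² - 37y - 35 = (y + 5)(y² - 6y - 7).
Factor the quadratic: y = 7 or y = -1.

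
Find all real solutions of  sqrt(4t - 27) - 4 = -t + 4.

t = 7

Isolate the radical: sqrt(4t - 27) = -t + 8.
Square both sides: 4t - 27 = (-t + 8)^2.
Expand and rearrange: t^2 - 20t + 91 = 0.
Solving gives t = 13 or t = 7.
Check each candidate in the original equation:
  t = 13: sqrt(25) = 5, while -t + 8 = -5 — extraneous.
  t = 7: sqrt(1) = 1, while -t + 8 = 1 — valid.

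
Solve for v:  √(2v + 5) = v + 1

v = 2

Square both sides: 2v + 5 = (v + 1)².
Expand and rearrange: v² - 4 = 0.
Solving gives v = 2 or v = -2.
Check each candidate in the original equation:
  v = 2: √(9) = 3, while v + 1 = 3 — valid.
  v = -2: √(1) = 1, while v + 1 = -1 — extraneous.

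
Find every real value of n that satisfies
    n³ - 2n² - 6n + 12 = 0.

Possible rational roots are divisors of 12. Testing n = 2 gives 0, so (n - 2) is a factor.
Divide: n³ - 2n² - 6n + 12 = (n - 2)(n² - 6).
Apply the quadratic formula to n² - 6 = 0: n = (0 ± √24)/2, i.e. n ≈ 2.4495 or n ≈ -2.4495.

n = -2.4495 or n = 2 or n = 2.4495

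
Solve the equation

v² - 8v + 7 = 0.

Factor: (v - 1)(v - 7) = 0.
So v = 1 or v = 7.

v = 1 or v = 7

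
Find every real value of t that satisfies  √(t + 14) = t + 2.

t = 2

Square both sides: t + 14 = (t + 2)².
Expand and rearrange: t² + 3t - 10 = 0.
Solving gives t = 2 or t = -5.
Check each candidate in the original equation:
  t = 2: √(16) = 4, while t + 2 = 4 — valid.
  t = -5: √(9) = 3, while t + 2 = -3 — extraneous.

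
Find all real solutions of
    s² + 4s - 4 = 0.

Discriminant: (4)² − 4·1·(-4) = 32.
Quadratic formula: s = (-4 ± √32) / 2.
So s = -2 + 2·√(2) ≈ 0.8284 or s = -2·√(2) - 2 ≈ -4.8284.

s = -4.8284 or s = 0.8284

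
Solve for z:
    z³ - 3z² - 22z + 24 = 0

z = -4 or z = 1 or z = 6

Possible rational roots are divisors of 24. Testing z = -4 gives 0, so (z + 4) is a factor.
Divide: z³ - 3z² - 22z + 24 = (z + 4)(z² - 7z + 6).
Factor the quadratic: z = 6 or z = 1.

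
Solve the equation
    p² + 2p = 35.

Bring every term to one side: p² + 2p - 35 = 0.
Factor: (p - 5)(p + 7) = 0.
So p = 5 or p = -7.

p = -7 or p = 5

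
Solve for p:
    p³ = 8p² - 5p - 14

p = -1 or p = 2 or p = 7

Rearrange: p³ - 8p² + 5p + 14 = 0.
Possible rational roots are divisors of 14. Testing p = 2 gives 0, so (p - 2) is a factor.
Divide: p³ - 8p² + 5p + 14 = (p - 2)(p² - 6p - 7).
Factor the quadratic: p = 7 or p = -1.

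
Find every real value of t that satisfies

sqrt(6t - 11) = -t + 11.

t = 6

Square both sides: 6t - 11 = (-t + 11)^2.
Expand and rearrange: t^2 - 28t + 132 = 0.
Solving gives t = 22 or t = 6.
Check each candidate in the original equation:
  t = 22: sqrt(121) = 11, while -t + 11 = -11 — extraneous.
  t = 6: sqrt(25) = 5, while -t + 11 = 5 — valid.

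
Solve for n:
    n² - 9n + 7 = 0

n = 0.8599 or n = 8.1401

Discriminant: (-9)² − 4·1·7 = 53.
Quadratic formula: n = (9 ± √53) / 2.
So n = √(53)/2 + 9/2 ≈ 8.1401 or n = 9/2 - √(53)/2 ≈ 0.8599.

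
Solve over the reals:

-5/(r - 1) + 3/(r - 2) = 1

Multiply both sides by (r - 1)(r - 2):
-5(r - 2) + 3(r - 1) = (r - 1)(r - 2).
Expand and collect terms: r^2 - r - 5 = 0.
By the quadratic formula, r = (1 +/- sqrt(21)) / 2, so r ~= 2.7913 or r ~= -1.7913.
Neither value makes a denominator zero (r != 1, r != 2), so both are valid.

r = -1.7913 or r = 2.7913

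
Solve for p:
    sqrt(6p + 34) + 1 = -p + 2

p = -3

Isolate the radical: sqrt(6p + 34) = -p + 1.
Square both sides: 6p + 34 = (-p + 1)^2.
Expand and rearrange: p^2 - 8p - 33 = 0.
Solving gives p = 11 or p = -3.
Check each candidate in the original equation:
  p = 11: sqrt(100) = 10, while -p + 1 = -10 — extraneous.
  p = -3: sqrt(16) = 4, while -p + 1 = 4 — valid.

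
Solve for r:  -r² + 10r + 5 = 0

Discriminant: (10)² − 4·(-1)·5 = 120.
Quadratic formula: r = (-10 ± √120) / (-2).
So r = 5 - √(30) ≈ -0.4772 or r = 5 + √(30) ≈ 10.4772.

r = -0.4772 or r = 10.4772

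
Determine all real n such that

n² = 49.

Bring every term to one side: n² - 49 = 0.
Factor: (n + 7)(n - 7) = 0.
So n = -7 or n = 7.

n = -7 or n = 7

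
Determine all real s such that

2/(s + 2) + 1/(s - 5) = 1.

Multiply both sides by (s + 2)(s - 5):
2(s - 5) + (s + 2) = (s + 2)(s - 5).
Expand and collect terms: s² - 6s - 2 = 0.
By the quadratic formula, s = (6 ± √44) / 2, so s ≈ 6.3166 or s ≈ -0.3166.
Neither value makes a denominator zero (s ≠ -2, s ≠ 5), so both are valid.

s = -0.3166 or s = 6.3166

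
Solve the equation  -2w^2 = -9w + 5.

Rearrange to standard form: -2w^2 + 9w - 5 = 0.
Discriminant: (9)^2 - 4*(-2)*(-5) = 41.
Quadratic formula: w = (-9 +/- sqrt(41)) / (-4).
So w = 9/4 - sqrt(41)/4 ~= 0.6492 or w = sqrt(41)/4 + 9/4 ~= 3.8508.

w = 0.6492 or w = 3.8508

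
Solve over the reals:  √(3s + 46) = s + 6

s = 1

Square both sides: 3s + 46 = (s + 6)².
Expand and rearrange: s² + 9s - 10 = 0.
Solving gives s = 1 or s = -10.
Check each candidate in the original equation:
  s = 1: √(49) = 7, while s + 6 = 7 — valid.
  s = -10: √(16) = 4, while s + 6 = -4 — extraneous.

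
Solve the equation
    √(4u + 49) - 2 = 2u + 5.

Isolate the radical: √(4u + 49) = 2u + 7.
Square both sides: 4u + 49 = (2u + 7)².
Expand and rearrange: 4u² + 24u = 0.
Solving gives u = 0 or u = -6.
Check each candidate in the original equation:
  u = 0: √(49) = 7, while 2u + 7 = 7 — valid.
  u = -6: √(25) = 5, while 2u + 7 = -5 — extraneous.

u = 0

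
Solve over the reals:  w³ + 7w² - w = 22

w = -6.6533 or w = -2 or w = 1.6533

Rearrange: w³ + 7w² - w - 22 = 0.
Possible rational roots are divisors of -22. Testing w = -2 gives 0, so (w + 2) is a factor.
Divide: w³ + 7w² - w - 22 = (w + 2)(w² + 5w - 11).
Apply the quadratic formula to w² + 5w - 11 = 0: w = (-5 ± √69)/2, i.e. w ≈ 1.6533 or w ≈ -6.6533.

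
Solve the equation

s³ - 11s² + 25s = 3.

Rearrange: s³ - 11s² + 25s - 3 = 0.
Possible rational roots are divisors of -3. Testing s = 3 gives 0, so (s - 3) is a factor.
Divide: s³ - 11s² + 25s - 3 = (s - 3)(s² - 8s + 1).
Apply the quadratic formula to s² - 8s + 1 = 0: s = (8 ± √60)/2, i.e. s ≈ 7.873 or s ≈ 0.127.

s = 0.127 or s = 3 or s = 7.873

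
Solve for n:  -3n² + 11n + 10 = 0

n = -0.754 or n = 4.4207

Discriminant: (11)² − 4·(-3)·10 = 241.
Quadratic formula: n = (-11 ± √241) / (-6).
So n = 11/6 - √(241)/6 ≈ -0.754 or n = 11/6 + √(241)/6 ≈ 4.4207.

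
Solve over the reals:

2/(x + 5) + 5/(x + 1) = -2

Multiply both sides by (x + 5)(x + 1):
2(x + 1) + 5(x + 5) = -2(x + 5)(x + 1).
Expand and collect terms: -2x^2 - 19x - 37 = 0.
By the quadratic formula, x = (19 +/- sqrt(65)) / -4, so x ~= -6.7656 or x ~= -2.7344.
Neither value makes a denominator zero (x != -5, x != -1), so both are valid.

x = -6.7656 or x = -2.7344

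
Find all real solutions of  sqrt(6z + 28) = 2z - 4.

z = 6

Square both sides: 6z + 28 = (2z - 4)^2.
Expand and rearrange: 4z^2 - 22z - 12 = 0.
Solving gives z = 6 or z = -0.5.
Check each candidate in the original equation:
  z = 6: sqrt(64) = 8, while 2z - 4 = 8 — valid.
  z = -0.5: sqrt(25) = 5, while 2z - 4 = -5 — extraneous.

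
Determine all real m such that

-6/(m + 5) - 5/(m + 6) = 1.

m = -16.4772 or m = -5.5228

Multiply both sides by (m + 5)(m + 6):
-6(m + 6) - 5(m + 5) = (m + 5)(m + 6).
Expand and collect terms: m^2 + 22m + 91 = 0.
By the quadratic formula, m = (-22 +/- sqrt(120)) / 2, so m ~= -5.5228 or m ~= -16.4772.
Neither value makes a denominator zero (m != -5, m != -6), so both are valid.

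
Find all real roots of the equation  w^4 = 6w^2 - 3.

w = -2.3344 or w = -0.742 or w = 0.742 or w = 2.3344

Let u = w^2. The equation becomes u^2 - 6u + 3 = 0.
By the quadratic formula, u = sqrt(6) + 3 or u = 3 - sqrt(6).
w^2 = sqrt(6) + 3 gives w = +/-sqrt(sqrt(6) + 3) ~= +/-2.3344.
w^2 = 3 - sqrt(6) gives w = +/-sqrt(3 - sqrt(6)) ~= +/-0.742.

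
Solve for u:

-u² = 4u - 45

Bring every term to one side: -u² - 4u + 45 = 0.
Factor: -1(u - 5)(u + 9) = 0.
So u = 5 or u = -9.

u = -9 or u = 5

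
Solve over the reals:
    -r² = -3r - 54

r = -6 or r = 9

Bring every term to one side: -r² + 3r + 54 = 0.
Factor: -1(r - 9)(r + 6) = 0.
So r = 9 or r = -6.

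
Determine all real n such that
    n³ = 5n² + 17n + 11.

Rearrange: n³ - 5n² - 17n - 11 = 0.
Possible rational roots are divisors of -11. Testing n = -1 gives 0, so (n + 1) is a factor.
Divide: n³ - 5n² - 17n - 11 = (n + 1)(n² - 6n - 11).
Apply the quadratic formula to n² - 6n - 11 = 0: n = (6 ± √80)/2, i.e. n ≈ 7.4721 or n ≈ -1.4721.

n = -1.4721 or n = -1 or n = 7.4721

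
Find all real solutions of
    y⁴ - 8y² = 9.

y = -3 or y = 3

Let u = y². The equation becomes u² - 8u - 9 = 0.
Factor: (u + 1)(u - 9) = 0, so u = -1 or u = 9.
y² = -1 < 0 has no real solution.
y² = 9 gives y = ±3.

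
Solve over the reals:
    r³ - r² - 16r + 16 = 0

Possible rational roots are divisors of 16. Testing r = -4 gives 0, so (r + 4) is a factor.
Divide: r³ - r² - 16r + 16 = (r + 4)(r² - 5r + 4).
Factor the quadratic: r = 4 or r = 1.

r = -4 or r = 1 or r = 4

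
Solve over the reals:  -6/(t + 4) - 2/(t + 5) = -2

Multiply both sides by (t + 4)(t + 5):
-6(t + 5) - 2(t + 4) = -2(t + 4)(t + 5).
Expand and collect terms: -2t^2 - 10t - 2 = 0.
By the quadratic formula, t = (10 +/- sqrt(84)) / -4, so t ~= -4.7913 or t ~= -0.2087.
Neither value makes a denominator zero (t != -4, t != -5), so both are valid.

t = -4.7913 or t = -0.2087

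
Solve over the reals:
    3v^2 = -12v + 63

Bring every term to one side: 3v^2 + 12v - 63 = 0.
Factor: 3(v + 7)(v - 3) = 0.
So v = -7 or v = 3.

v = -7 or v = 3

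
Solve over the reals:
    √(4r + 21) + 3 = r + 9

Isolate the radical: √(4r + 21) = r + 6.
Square both sides: 4r + 21 = (r + 6)².
Expand and rearrange: r² + 8r + 15 = 0.
Solving gives r = -3 or r = -5.
Check each candidate in the original equation:
  r = -3: √(9) = 3, while r + 6 = 3 — valid.
  r = -5: √(1) = 1, while r + 6 = 1 — valid.

r = -5 or r = -3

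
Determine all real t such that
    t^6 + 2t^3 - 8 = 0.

t = -1.5874 or t = 1.2599

Let u = t^3. The equation becomes u^2 + 2u - 8 = 0.
Factor: (u - 2)(u + 4) = 0, so u = 2 or u = -4.
t^3 = 2 gives t = (2)^(1/3) ~= 1.2599.
t^3 = -4 gives t = -(4)^(1/3) ~= -1.5874.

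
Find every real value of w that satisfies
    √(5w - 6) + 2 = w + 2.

Isolate the radical: √(5w - 6) = w.
Square both sides: 5w - 6 = (w)².
Expand and rearrange: w² - 5w + 6 = 0.
Solving gives w = 3 or w = 2.
Check each candidate in the original equation:
  w = 3: √(9) = 3, while w = 3 — valid.
  w = 2: √(4) = 2, while w = 2 — valid.

w = 2 or w = 3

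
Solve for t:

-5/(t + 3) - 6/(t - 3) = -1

Multiply both sides by (t + 3)(t - 3):
-5(t - 3) - 6(t + 3) = -(t + 3)(t - 3).
Expand and collect terms: -t^2 + 11t + 12 = 0.
Factor or apply the quadratic formula: t = -1 or t = 12.
Neither value makes a denominator zero (t != -3, t != 3), so both are valid.

t = -1 or t = 12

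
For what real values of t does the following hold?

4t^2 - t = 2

t = -0.5931 or t = 0.8431

Rearrange to standard form: 4t^2 - t - 2 = 0.
Discriminant: (-1)^2 - 4*4*(-2) = 33.
Quadratic formula: t = (1 +/- sqrt(33)) / 8.
So t = 1/8 + sqrt(33)/8 ~= 0.8431 or t = 1/8 - sqrt(33)/8 ~= -0.5931.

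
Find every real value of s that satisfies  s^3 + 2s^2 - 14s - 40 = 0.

Possible rational roots are divisors of -40. Testing s = 4 gives 0, so (s - 4) is a factor.
Divide: s^3 + 2s^2 - 14s - 40 = (s - 4)(s^2 + 6s + 10).
The quadratic s^2 + 6s + 10 has discriminant -4 < 0, so no further real roots.

s = 4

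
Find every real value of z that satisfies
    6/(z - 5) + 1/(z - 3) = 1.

Multiply both sides by (z - 5)(z - 3):
6(z - 3) + (z - 5) = (z - 5)(z - 3).
Expand and collect terms: z² - 15z + 38 = 0.
By the quadratic formula, z = (15 ± √73) / 2, so z ≈ 11.772 or z ≈ 3.228.
Neither value makes a denominator zero (z ≠ 5, z ≠ 3), so both are valid.

z = 3.228 or z = 11.772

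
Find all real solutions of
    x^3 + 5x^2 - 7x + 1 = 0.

Possible rational roots are divisors of 1. Testing x = 1 gives 0, so (x - 1) is a factor.
Divide: x^3 + 5x^2 - 7x + 1 = (x - 1)(x^2 + 6x - 1).
Apply the quadratic formula to x^2 + 6x - 1 = 0: x = (-6 +/- sqrt(40))/2, i.e. x ~= 0.1623 or x ~= -6.1623.

x = -6.1623 or x = 0.1623 or x = 1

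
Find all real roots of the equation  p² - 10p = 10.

p = -0.9161 or p = 10.9161

Rearrange to standard form: p² - 10p - 10 = 0.
Discriminant: (-10)² − 4·1·(-10) = 140.
Quadratic formula: p = (10 ± √140) / 2.
So p = 5 + √(35) ≈ 10.9161 or p = 5 - √(35) ≈ -0.9161.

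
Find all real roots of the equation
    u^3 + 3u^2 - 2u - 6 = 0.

u = -3 or u = -1.4142 or u = 1.4142

Possible rational roots are divisors of -6. Testing u = -3 gives 0, so (u + 3) is a factor.
Divide: u^3 + 3u^2 - 2u - 6 = (u + 3)(u^2 - 2).
Apply the quadratic formula to u^2 - 2 = 0: u = (0 +/- sqrt(8))/2, i.e. u ~= 1.4142 or u ~= -1.4142.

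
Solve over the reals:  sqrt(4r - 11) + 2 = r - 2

Isolate the radical: sqrt(4r - 11) = r - 4.
Square both sides: 4r - 11 = (r - 4)^2.
Expand and rearrange: r^2 - 12r + 27 = 0.
Solving gives r = 9 or r = 3.
Check each candidate in the original equation:
  r = 9: sqrt(25) = 5, while r - 4 = 5 — valid.
  r = 3: sqrt(1) = 1, while r - 4 = -1 — extraneous.

r = 9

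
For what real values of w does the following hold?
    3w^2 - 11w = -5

w = 0.5316 or w = 3.135

Rearrange to standard form: 3w^2 - 11w + 5 = 0.
Discriminant: (-11)^2 - 4*3*5 = 61.
Quadratic formula: w = (11 +/- sqrt(61)) / 6.
So w = sqrt(61)/6 + 11/6 ~= 3.135 or w = 11/6 - sqrt(61)/6 ~= 0.5316.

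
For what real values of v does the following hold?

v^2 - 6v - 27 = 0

Factor: (v - 9)(v + 3) = 0.
So v = 9 or v = -3.

v = -3 or v = 9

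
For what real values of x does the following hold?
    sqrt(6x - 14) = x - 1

x = 3 or x = 5

Square both sides: 6x - 14 = (x - 1)^2.
Expand and rearrange: x^2 - 8x + 15 = 0.
Solving gives x = 5 or x = 3.
Check each candidate in the original equation:
  x = 5: sqrt(16) = 4, while x - 1 = 4 — valid.
  x = 3: sqrt(4) = 2, while x - 1 = 2 — valid.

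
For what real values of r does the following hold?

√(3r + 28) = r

Square both sides: 3r + 28 = (r)².
Expand and rearrange: r² - 3r - 28 = 0.
Solving gives r = 7 or r = -4.
Check each candidate in the original equation:
  r = 7: √(49) = 7, while r = 7 — valid.
  r = -4: √(16) = 4, while r = -4 — extraneous.

r = 7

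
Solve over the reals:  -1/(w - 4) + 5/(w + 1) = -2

w = -3.3406 or w = 4.3406

Multiply both sides by (w - 4)(w + 1):
-(w + 1) + 5(w - 4) = -2(w - 4)(w + 1).
Expand and collect terms: -2w² + 2w + 29 = 0.
By the quadratic formula, w = (-2 ± √236) / -4, so w ≈ -3.3406 or w ≈ 4.3406.
Neither value makes a denominator zero (w ≠ 4, w ≠ -1), so both are valid.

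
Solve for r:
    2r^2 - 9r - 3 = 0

r = -0.3117 or r = 4.8117

Discriminant: (-9)^2 - 4*2*(-3) = 105.
Quadratic formula: r = (9 +/- sqrt(105)) / 4.
So r = 9/4 + sqrt(105)/4 ~= 4.8117 or r = 9/4 - sqrt(105)/4 ~= -0.3117.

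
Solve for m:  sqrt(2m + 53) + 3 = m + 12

Isolate the radical: sqrt(2m + 53) = m + 9.
Square both sides: 2m + 53 = (m + 9)^2.
Expand and rearrange: m^2 + 16m + 28 = 0.
Solving gives m = -2 or m = -14.
Check each candidate in the original equation:
  m = -2: sqrt(49) = 7, while m + 9 = 7 — valid.
  m = -14: sqrt(25) = 5, while m + 9 = -5 — extraneous.

m = -2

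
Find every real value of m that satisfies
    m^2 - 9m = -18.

Bring every term to one side: m^2 - 9m + 18 = 0.
Factor: (m - 3)(m - 6) = 0.
So m = 3 or m = 6.

m = 3 or m = 6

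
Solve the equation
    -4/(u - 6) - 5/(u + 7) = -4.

Multiply both sides by (u - 6)(u + 7):
-4(u + 7) - 5(u - 6) = -4(u - 6)(u + 7).
Expand and collect terms: -4u² + 5u + 166 = 0.
By the quadratic formula, u = (-5 ± √2681) / -8, so u ≈ -5.8473 or u ≈ 7.0973.
Neither value makes a denominator zero (u ≠ 6, u ≠ -7), so both are valid.

u = -5.8473 or u = 7.0973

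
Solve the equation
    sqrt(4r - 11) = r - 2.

Square both sides: 4r - 11 = (r - 2)^2.
Expand and rearrange: r^2 - 8r + 15 = 0.
Solving gives r = 5 or r = 3.
Check each candidate in the original equation:
  r = 5: sqrt(9) = 3, while r - 2 = 3 — valid.
  r = 3: sqrt(1) = 1, while r - 2 = 1 — valid.

r = 3 or r = 5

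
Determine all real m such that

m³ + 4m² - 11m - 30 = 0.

Possible rational roots are divisors of -30. Testing m = 3 gives 0, so (m - 3) is a factor.
Divide: m³ + 4m² - 11m - 30 = (m - 3)(m² + 7m + 10).
Factor the quadratic: m = -2 or m = -5.

m = -5 or m = -2 or m = 3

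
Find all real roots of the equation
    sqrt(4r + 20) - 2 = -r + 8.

Isolate the radical: sqrt(4r + 20) = -r + 10.
Square both sides: 4r + 20 = (-r + 10)^2.
Expand and rearrange: r^2 - 24r + 80 = 0.
Solving gives r = 20 or r = 4.
Check each candidate in the original equation:
  r = 20: sqrt(100) = 10, while -r + 10 = -10 — extraneous.
  r = 4: sqrt(36) = 6, while -r + 10 = 6 — valid.

r = 4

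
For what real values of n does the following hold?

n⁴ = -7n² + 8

Let u = n². The equation becomes u² + 7u - 8 = 0.
Factor: (u + 8)(u - 1) = 0, so u = -8 or u = 1.
n² = -8 < 0 has no real solution.
n² = 1 gives n = ±1.

n = -1 or n = 1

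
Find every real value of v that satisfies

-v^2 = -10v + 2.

Rearrange to standard form: -v^2 + 10v - 2 = 0.
Discriminant: (10)^2 - 4*(-1)*(-2) = 92.
Quadratic formula: v = (-10 +/- sqrt(92)) / (-2).
So v = 5 - sqrt(23) ~= 0.2042 or v = sqrt(23) + 5 ~= 9.7958.

v = 0.2042 or v = 9.7958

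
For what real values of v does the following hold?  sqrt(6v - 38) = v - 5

v = 7 or v = 9

Square both sides: 6v - 38 = (v - 5)^2.
Expand and rearrange: v^2 - 16v + 63 = 0.
Solving gives v = 9 or v = 7.
Check each candidate in the original equation:
  v = 9: sqrt(16) = 4, while v - 5 = 4 — valid.
  v = 7: sqrt(4) = 2, while v - 5 = 2 — valid.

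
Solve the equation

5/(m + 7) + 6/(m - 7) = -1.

m = -14 or m = 3

Multiply both sides by (m + 7)(m - 7):
5(m - 7) + 6(m + 7) = -(m + 7)(m - 7).
Expand and collect terms: -m² - 11m + 42 = 0.
Factor or apply the quadratic formula: m = -14 or m = 3.
Neither value makes a denominator zero (m ≠ -7, m ≠ 7), so both are valid.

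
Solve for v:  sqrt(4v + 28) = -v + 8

Square both sides: 4v + 28 = (-v + 8)^2.
Expand and rearrange: v^2 - 20v + 36 = 0.
Solving gives v = 18 or v = 2.
Check each candidate in the original equation:
  v = 18: sqrt(100) = 10, while -v + 8 = -10 — extraneous.
  v = 2: sqrt(36) = 6, while -v + 8 = 6 — valid.

v = 2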